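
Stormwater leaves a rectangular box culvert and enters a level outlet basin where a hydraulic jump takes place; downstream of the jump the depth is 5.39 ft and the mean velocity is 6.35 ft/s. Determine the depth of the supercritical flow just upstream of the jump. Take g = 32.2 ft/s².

Fr₂ = V₂/√(g·y₂) = 6.35/√(32.2×5.39) = 0.482.
The Bélanger relation is symmetric: y₁/y₂ = ½[√(1 + 8Fr₂²) − 1] = ½[√2.859 − 1] = 0.345.
y₁ = 0.345 × 5.39 = 1.86 ft.

y₁ = 1.86 ft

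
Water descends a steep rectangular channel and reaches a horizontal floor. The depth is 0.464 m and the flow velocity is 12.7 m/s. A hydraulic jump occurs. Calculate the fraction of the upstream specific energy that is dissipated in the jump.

ΔE/E₁ = 0.561 (56.1%)

Fr₁ = V₁/√(g·y₁) = 12.7/√(9.81×0.464) = 5.95.
By Bélanger, y₂/y₁ = ½[√(1 + 8Fr₁²) − 1] = ½[√284.5 − 1] = 7.93.
y₂ = 7.93 × 0.464 = 3.68 m.
E₁ = y₁ + V₁²/2g = 8.68 m. ΔE = (y₂ − y₁)³/(4y₁y₂) = 4.87 m. ΔE/E₁ = 4.87/8.68 = 0.561.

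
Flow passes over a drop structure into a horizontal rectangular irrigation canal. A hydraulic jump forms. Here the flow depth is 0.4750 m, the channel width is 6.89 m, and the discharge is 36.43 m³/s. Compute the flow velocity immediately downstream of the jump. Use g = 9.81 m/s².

q = Q/b = 36.43/6.89 = 5.287 m²/s; V₁ = q/y₁ = 11.13 m/s. Fr₁ = V₁/√(g·y₁) = 5.157.
By Bélanger, y₂/y₁ = ½[√(1 + 8Fr₁²) − 1] = ½[√213.73 − 1] = 6.810.
y₂ = 6.810 × 0.4750 = 3.235 m.
V₂ = q/y₂ = 5.287/3.235 = 1.635 m/s.

V₂ = 1.635 m/s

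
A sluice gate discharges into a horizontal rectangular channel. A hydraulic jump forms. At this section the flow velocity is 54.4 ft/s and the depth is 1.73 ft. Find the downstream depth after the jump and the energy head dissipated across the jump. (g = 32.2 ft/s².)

y₂ = 17.0 ft; ΔE = 30.2 ft

Fr₁ = V₁/√(g·y₁) = 54.4/√(32.2×1.73) = 7.29.
Sequent-depth ratio: y₂/y₁ = ½[√(1 + 8Fr₁²) − 1] = ½[√426.0 − 1] = 9.82.
y₂ = 9.82 × 1.73 = 17.0 ft.
q = V₁·y₁ = 54.4 × 1.73 = 94.1 ft²/s. V₂ = q/y₂ = 94.1/17.0 = 5.54 ft/s. E₁ = y₁ + V₁²/2g = 47.7 ft; E₂ = y₂ + V₂²/2g = 17.5 ft. ΔE = E₁ − E₂ = 30.2 ft.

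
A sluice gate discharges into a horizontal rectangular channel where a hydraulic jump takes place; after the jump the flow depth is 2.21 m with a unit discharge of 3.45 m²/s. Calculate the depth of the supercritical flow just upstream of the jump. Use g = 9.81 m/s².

y₁ = 0.418 m

V₂ = q/y₂ = 3.45/2.21 = 1.56 m/s; Fr₂ = V₂/√(g·y₂) = 0.335.
Since the conjugate-depth ratio holds either way, y₁/y₂ = ½[√(1 + 8Fr₂²) − 1] = ½[√1.899 − 1] = 0.189.
y₁ = 0.189 × 2.21 = 0.418 m.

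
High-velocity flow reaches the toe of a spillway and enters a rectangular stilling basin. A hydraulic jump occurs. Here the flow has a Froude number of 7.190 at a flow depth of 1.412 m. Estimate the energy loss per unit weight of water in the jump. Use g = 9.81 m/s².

ΔE = 23.85 m

Fr₁ = 7.190 (given).
Bélanger equation: y₂/y₁ = ½[√(1 + 8Fr₁²) − 1] = ½[√414.57 − 1] = 9.680.
y₂ = 9.680 × 1.412 = 13.67 m.
Head loss: ΔE = (y₂ − y₁)³/(4y₁y₂) = (13.67 − 1.412)³/(4×1.412×13.67) = 1841/77.20 = 23.85 m.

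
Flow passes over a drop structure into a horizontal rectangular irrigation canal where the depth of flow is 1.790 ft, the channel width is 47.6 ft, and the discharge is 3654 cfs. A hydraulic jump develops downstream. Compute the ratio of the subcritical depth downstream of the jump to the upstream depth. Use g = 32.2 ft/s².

y₂/y₁ = 7.504

q = Q/b = 3654/47.6 = 76.76 ft²/s; V₁ = q/y₁ = 42.89 ft/s. Fr₁ = V₁/√(g·y₁) = 5.649.
Conjugate-depth relation: y₂/y₁ = ½[√(1 + 8Fr₁²) − 1] = ½[√256.27 − 1] = 7.504.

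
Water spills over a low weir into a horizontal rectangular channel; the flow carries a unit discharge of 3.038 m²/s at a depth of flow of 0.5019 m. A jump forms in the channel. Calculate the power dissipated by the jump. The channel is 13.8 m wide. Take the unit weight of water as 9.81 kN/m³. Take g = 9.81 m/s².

V₁ = q/y₁ = 3.038/0.5019 = 6.053 m/s. Fr₁ = V₁/√(g·y₁) = 6.053/√(9.81×0.5019) = 2.728.
From the momentum equation for a rectangular channel, y₂/y₁ = ½[√(1 + 8Fr₁²) − 1] = ½[√60.531 − 1] = 3.390.
y₂ = 3.390 × 0.5019 = 1.701 m.
V₂ = q/y₂ = 3.038/1.701 = 1.785 m/s. E₁ = y₁ + V₁²/2g = 2.369 m; E₂ = y₂ + V₂²/2g = 1.864 m. ΔE = E₁ − E₂ = 0.5053 m.
Q = q·b = 3.038 × 13.8 = 41.92 m³/s. P = γ·Q·ΔE = 9.81 × 41.92 × 0.5053 = 207.8 kW.

P = 207.8 kW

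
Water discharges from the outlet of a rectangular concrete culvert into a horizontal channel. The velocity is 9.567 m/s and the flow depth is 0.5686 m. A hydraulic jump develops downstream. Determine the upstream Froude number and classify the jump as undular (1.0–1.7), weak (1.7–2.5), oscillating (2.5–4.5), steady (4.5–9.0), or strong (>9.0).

Fr₁ = 4.051; oscillating jump

Fr₁ = V₁/√(g·y₁) = 9.567/√(9.81×0.5686) = 4.051.
Fr₁ = 4.051 lies in the oscillating range.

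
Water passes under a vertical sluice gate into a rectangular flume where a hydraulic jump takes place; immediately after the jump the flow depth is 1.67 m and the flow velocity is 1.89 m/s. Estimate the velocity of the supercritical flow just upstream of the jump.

Fr₂ = V₂/√(g·y₂) = 1.89/√(9.81×1.67) = 0.467.
Applying the sequent-depth relation in reverse, y₁/y₂ = ½[√(1 + 8Fr₂²) − 1] = ½[√2.744 − 1] = 0.328.
y₁ = 0.328 × 1.67 = 0.548 m.
V₁ = q/y₁ = 3.16/0.548 = 5.76 m/s.

V₁ = 5.76 m/s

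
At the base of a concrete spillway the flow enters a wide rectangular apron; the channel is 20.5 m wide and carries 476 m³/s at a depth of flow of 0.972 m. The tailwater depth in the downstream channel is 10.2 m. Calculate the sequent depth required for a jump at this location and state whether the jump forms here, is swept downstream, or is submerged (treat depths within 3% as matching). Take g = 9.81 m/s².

q = Q/b = 476/20.5 = 23.2 m²/s; V₁ = q/y₁ = 23.9 m/s. Fr₁ = V₁/√(g·y₁) = 7.74.
By Bélanger, y₂/y₁ = ½[√(1 + 8Fr₁²) − 1] = ½[√479.8 − 1] = 10.5.
y₂ = 10.5 × 0.972 = 10.2 m.
Tailwater y_tw = 10.2 m: y_tw ≈ y₂, so the jump forms here.

y₂ = 10.2 m; the jump forms here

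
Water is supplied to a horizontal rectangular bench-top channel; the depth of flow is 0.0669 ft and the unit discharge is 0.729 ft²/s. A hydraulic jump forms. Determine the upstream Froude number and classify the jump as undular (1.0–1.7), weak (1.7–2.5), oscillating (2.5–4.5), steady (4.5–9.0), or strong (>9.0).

Fr₁ = 7.42; steady jump

V₁ = q/y₁ = 0.729/0.0669 = 10.9 ft/s. Fr₁ = V₁/√(g·y₁) = 10.9/√(32.2×0.0669) = 7.42.
Fr₁ = 7.42 lies in the steady range.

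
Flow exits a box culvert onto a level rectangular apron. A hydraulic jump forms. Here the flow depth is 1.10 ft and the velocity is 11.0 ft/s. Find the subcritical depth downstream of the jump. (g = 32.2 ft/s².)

Fr₁ = V₁/√(g·y₁) = 11.0/√(32.2×1.10) = 1.85.
Bélanger equation: y₂/y₁ = ½[√(1 + 8Fr₁²) − 1] = ½[√28.33 − 1] = 2.16.
y₂ = 2.16 × 1.10 = 2.38 ft.

y₂ = 2.38 ft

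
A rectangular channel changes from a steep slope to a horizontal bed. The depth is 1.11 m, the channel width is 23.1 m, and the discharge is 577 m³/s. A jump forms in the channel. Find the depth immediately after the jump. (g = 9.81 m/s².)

q = Q/b = 577/23.1 = 25.0 m²/s; V₁ = q/y₁ = 22.5 m/s. Fr₁ = V₁/√(g·y₁) = 6.82.
From the momentum equation for a rectangular channel, y₂/y₁ = ½[√(1 + 8Fr₁²) − 1] = ½[√373.0 − 1] = 9.16.
y₂ = 9.16 × 1.11 = 10.2 m.

y₂ = 10.2 m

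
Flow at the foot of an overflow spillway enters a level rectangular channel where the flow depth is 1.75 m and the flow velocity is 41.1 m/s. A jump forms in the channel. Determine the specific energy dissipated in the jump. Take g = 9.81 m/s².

Fr₁ = V₁/√(g·y₁) = 41.1/√(9.81×1.75) = 9.92.
From the momentum equation for a rectangular channel, y₂/y₁ = ½[√(1 + 8Fr₁²) − 1] = ½[√788.2 − 1] = 13.5.
y₂ = 13.5 × 1.75 = 23.7 m.
q = V₁·y₁ = 41.1 × 1.75 = 71.9 m²/s. V₂ = q/y₂ = 71.9/23.7 = 3.04 m/s. E₁ = y₁ + V₁²/2g = 87.8 m; E₂ = y₂ + V₂²/2g = 24.2 m. ΔE = E₁ − E₂ = 63.7 m.

ΔE = 63.7 m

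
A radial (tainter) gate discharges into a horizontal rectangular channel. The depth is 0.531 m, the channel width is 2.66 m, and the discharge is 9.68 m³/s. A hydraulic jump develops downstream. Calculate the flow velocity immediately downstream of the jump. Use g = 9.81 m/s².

q = Q/b = 9.68/2.66 = 3.64 m²/s; V₁ = q/y₁ = 6.85 m/s. Fr₁ = V₁/√(g·y₁) = 3.00.
Bélanger equation: y₂/y₁ = ½[√(1 + 8Fr₁²) − 1] = ½[√73.13 − 1] = 3.78.
y₂ = 3.78 × 0.531 = 2.00 m.
V₂ = q/y₂ = 3.64/2.00 = 1.82 m/s.

V₂ = 1.82 m/s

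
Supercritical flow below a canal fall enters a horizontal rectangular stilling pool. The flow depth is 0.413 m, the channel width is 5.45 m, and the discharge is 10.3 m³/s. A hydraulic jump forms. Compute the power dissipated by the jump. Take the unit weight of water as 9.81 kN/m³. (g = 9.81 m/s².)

q = Q/b = 10.3/5.45 = 1.89 m²/s; V₁ = q/y₁ = 4.58 m/s. Fr₁ = V₁/√(g·y₁) = 2.27.
Sequent-depth ratio: y₂/y₁ = ½[√(1 + 8Fr₁²) − 1] = ½[√42.35 − 1] = 2.75.
y₂ = 2.75 × 0.413 = 1.14 m.
V₂ = q/y₂ = 1.89/1.14 = 1.66 m/s. E₁ = y₁ + V₁²/2g = 1.48 m; E₂ = y₂ + V₂²/2g = 1.28 m. ΔE = E₁ − E₂ = 0.202 m.
P = γ·Q·ΔE = 9.81 × 10.3 × 0.202 = 20.4 kW.

P = 20.4 kW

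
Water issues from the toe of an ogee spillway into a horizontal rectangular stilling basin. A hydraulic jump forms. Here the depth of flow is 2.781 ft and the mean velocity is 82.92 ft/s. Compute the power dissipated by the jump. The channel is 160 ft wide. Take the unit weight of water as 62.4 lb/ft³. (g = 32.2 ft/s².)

P = 316854 hp

Fr₁ = V₁/√(g·y₁) = 82.92/√(32.2×2.781) = 8.763.
By Bélanger, y₂/y₁ = ½[√(1 + 8Fr₁²) − 1] = ½[√615.26 − 1] = 11.90.
y₂ = 11.90 × 2.781 = 33.10 ft.
q = V₁·y₁ = 82.92 × 2.781 = 230.6 ft²/s. V₂ = q/y₂ = 230.6/33.10 = 6.967 ft/s. E₁ = y₁ + V₁²/2g = 109.5 ft; E₂ = y₂ + V₂²/2g = 33.85 ft. ΔE = E₁ − E₂ = 75.69 ft.
Q = q·b = 230.6 × 160 = 36896 cfs. P = γ·Q·ΔE/550 = 62.4 × 36896 × 75.69 / 550 = 316854 hp.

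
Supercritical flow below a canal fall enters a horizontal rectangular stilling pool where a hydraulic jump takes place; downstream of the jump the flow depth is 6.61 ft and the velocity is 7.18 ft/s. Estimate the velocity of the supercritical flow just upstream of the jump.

Fr₂ = V₂/√(g·y₂) = 7.18/√(32.2×6.61) = 0.492.
Applying the sequent-depth relation in reverse, y₁/y₂ = ½[√(1 + 8Fr₂²) − 1] = ½[√2.938 − 1] = 0.357.
y₁ = 0.357 × 6.61 = 2.36 ft.
V₁ = q/y₁ = 47.5/2.36 = 20.1 ft/s.

V₁ = 20.1 ft/s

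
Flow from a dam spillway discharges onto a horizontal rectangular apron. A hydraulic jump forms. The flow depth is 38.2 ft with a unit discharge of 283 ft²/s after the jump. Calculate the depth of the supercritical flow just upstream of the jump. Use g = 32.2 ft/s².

V₂ = q/y₂ = 283/38.2 = 7.41 ft/s; Fr₂ = V₂/√(g·y₂) = 0.211.
Since the conjugate-depth ratio holds either way, y₁/y₂ = ½[√(1 + 8Fr₂²) − 1] = ½[√1.357 − 1] = 0.0824.
y₁ = 0.0824 × 38.2 = 3.15 ft.

y₁ = 3.15 ft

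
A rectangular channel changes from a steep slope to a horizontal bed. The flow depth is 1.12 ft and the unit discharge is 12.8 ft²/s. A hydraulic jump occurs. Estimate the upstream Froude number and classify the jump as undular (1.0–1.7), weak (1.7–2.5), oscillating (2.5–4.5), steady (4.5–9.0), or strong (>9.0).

Fr₁ = 1.90; weak jump

V₁ = q/y₁ = 12.8/1.12 = 11.4 ft/s. Fr₁ = V₁/√(g·y₁) = 11.4/√(32.2×1.12) = 1.90.
Fr₁ = 1.90 lies in the weak range.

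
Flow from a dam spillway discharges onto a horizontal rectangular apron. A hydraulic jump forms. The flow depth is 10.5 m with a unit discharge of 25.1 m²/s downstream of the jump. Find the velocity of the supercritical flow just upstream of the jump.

V₂ = q/y₂ = 25.1/10.5 = 2.39 m/s; Fr₂ = V₂/√(g·y₂) = 0.236.
From the momentum equation (using Fr₂), y₁/y₂ = ½[√(1 + 8Fr₂²) − 1] = ½[√1.444 − 1] = 0.101.
y₁ = 0.101 × 10.5 = 1.06 m.
V₁ = q/y₁ = 25.1/1.06 = 23.7 m/s.

V₁ = 23.7 m/s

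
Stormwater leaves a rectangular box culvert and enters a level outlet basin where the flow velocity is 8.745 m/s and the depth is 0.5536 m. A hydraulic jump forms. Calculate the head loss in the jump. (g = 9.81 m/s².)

Fr₁ = V₁/√(g·y₁) = 8.745/√(9.81×0.5536) = 3.753.
Sequent-depth ratio: y₂/y₁ = ½[√(1 + 8Fr₁²) − 1] = ½[√113.65 − 1] = 4.830.
y₂ = 4.830 × 0.5536 = 2.674 m.
Head loss: ΔE = (y₂ − y₁)³/(4y₁y₂) = (2.674 − 0.5536)³/(4×0.5536×2.674) = 9.535/5.922 = 1.610 m.

ΔE = 1.610 m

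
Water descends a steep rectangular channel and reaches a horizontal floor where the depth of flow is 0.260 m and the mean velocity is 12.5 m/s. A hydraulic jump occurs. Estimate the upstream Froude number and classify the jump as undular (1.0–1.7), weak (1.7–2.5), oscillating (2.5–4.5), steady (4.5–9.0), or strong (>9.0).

Fr₁ = 7.83; steady jump

Fr₁ = V₁/√(g·y₁) = 12.5/√(9.81×0.260) = 7.83.
Fr₁ = 7.83 lies in the steady range.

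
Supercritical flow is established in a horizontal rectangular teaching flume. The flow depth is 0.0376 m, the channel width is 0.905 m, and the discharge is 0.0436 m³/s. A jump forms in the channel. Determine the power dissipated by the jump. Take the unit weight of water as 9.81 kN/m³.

P = 0.00565 kW

q = Q/b = 0.0436/0.905 = 0.0482 m²/s; V₁ = q/y₁ = 1.28 m/s. Fr₁ = V₁/√(g·y₁) = 2.11.
Bélanger equation: y₂/y₁ = ½[√(1 + 8Fr₁²) − 1] = ½[√36.61 − 1] = 2.53.
y₂ = 2.53 × 0.0376 = 0.0949 m.
V₂ = q/y₂ = 0.0482/0.0949 = 0.507 m/s. E₁ = y₁ + V₁²/2g = 0.121 m; E₂ = y₂ + V₂²/2g = 0.108 m. ΔE = E₁ − E₂ = 0.0132 m.
P = γ·Q·ΔE = 9.81 × 0.0436 × 0.0132 = 0.00565 kW.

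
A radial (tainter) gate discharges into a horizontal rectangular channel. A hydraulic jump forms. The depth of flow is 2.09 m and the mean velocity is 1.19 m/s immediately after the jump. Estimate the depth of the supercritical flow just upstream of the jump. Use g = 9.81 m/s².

Fr₂ = V₂/√(g·y₂) = 1.19/√(9.81×2.09) = 0.263.
Since the conjugate-depth ratio holds either way, y₁/y₂ = ½[√(1 + 8Fr₂²) − 1] = ½[√1.553 − 1] = 0.123.
y₁ = 0.123 × 2.09 = 0.257 m.

y₁ = 0.257 m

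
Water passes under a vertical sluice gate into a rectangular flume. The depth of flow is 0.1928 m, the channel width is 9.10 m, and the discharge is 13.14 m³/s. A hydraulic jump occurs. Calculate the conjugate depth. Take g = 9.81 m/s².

y₂ = 1.392 m

q = Q/b = 13.14/9.10 = 1.444 m²/s; V₁ = q/y₁ = 7.489 m/s. Fr₁ = V₁/√(g·y₁) = 5.446.
Bélanger equation: y₂/y₁ = ½[√(1 + 8Fr₁²) − 1] = ½[√238.25 − 1] = 7.218.
y₂ = 7.218 × 0.1928 = 1.392 m.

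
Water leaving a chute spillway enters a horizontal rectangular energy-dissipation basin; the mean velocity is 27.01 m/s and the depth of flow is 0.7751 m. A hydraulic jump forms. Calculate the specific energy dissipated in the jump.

ΔE = 27.39 m

Fr₁ = V₁/√(g·y₁) = 27.01/√(9.81×0.7751) = 9.795.
By Bélanger, y₂/y₁ = ½[√(1 + 8Fr₁²) − 1] = ½[√768.56 − 1] = 13.36.
y₂ = 13.36 × 0.7751 = 10.36 m.
Head loss: ΔE = (y₂ − y₁)³/(4y₁y₂) = (10.36 − 0.7751)³/(4×0.7751×10.36) = 879.6/32.11 = 27.39 m.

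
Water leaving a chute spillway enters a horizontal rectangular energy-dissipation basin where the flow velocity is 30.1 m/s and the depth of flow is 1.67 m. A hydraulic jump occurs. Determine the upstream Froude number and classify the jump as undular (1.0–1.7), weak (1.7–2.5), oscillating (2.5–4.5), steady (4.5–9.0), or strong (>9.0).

Fr₁ = V₁/√(g·y₁) = 30.1/√(9.81×1.67) = 7.44.
Fr₁ = 7.44 lies in the steady range.

Fr₁ = 7.44; steady jump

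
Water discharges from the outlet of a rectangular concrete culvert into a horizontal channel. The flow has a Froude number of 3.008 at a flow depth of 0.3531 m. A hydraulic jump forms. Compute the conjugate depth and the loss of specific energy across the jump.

y₂ = 1.336 m; ΔE = 0.5031 m

Fr₁ = 3.008 (given).
From the momentum equation for a rectangular channel, y₂/y₁ = ½[√(1 + 8Fr₁²) − 1] = ½[√73.385 − 1] = 3.783.
y₂ = 3.783 × 0.3531 = 1.336 m.
Head loss: ΔE = (y₂ − y₁)³/(4y₁y₂) = (1.336 − 0.3531)³/(4×0.3531×1.336) = 0.9492/1.887 = 0.5031 m.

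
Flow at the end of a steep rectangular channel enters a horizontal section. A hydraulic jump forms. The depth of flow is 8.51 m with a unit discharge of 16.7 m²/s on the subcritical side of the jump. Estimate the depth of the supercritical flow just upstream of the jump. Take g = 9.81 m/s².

y₁ = 0.724 m

V₂ = q/y₂ = 16.7/8.51 = 1.96 m/s; Fr₂ = V₂/√(g·y₂) = 0.215.
Applying the sequent-depth relation in reverse, y₁/y₂ = ½[√(1 + 8Fr₂²) − 1] = ½[√1.369 − 1] = 0.0850.
y₁ = 0.0850 × 8.51 = 0.724 m.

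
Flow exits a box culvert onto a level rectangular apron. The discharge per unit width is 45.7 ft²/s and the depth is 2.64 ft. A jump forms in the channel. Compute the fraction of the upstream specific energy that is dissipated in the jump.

ΔE/E₁ = 0.0714 (7.14%)

V₁ = q/y₁ = 45.7/2.64 = 17.3 ft/s. Fr₁ = V₁/√(g·y₁) = 17.3/√(32.2×2.64) = 1.88.
Bélanger equation: y₂/y₁ = ½[√(1 + 8Fr₁²) − 1] = ½[√29.20 − 1] = 2.20.
y₂ = 2.20 × 2.64 = 5.81 ft.
E₁ = y₁ + V₁²/2g = 7.29 ft. ΔE = (y₂ − y₁)³/(4y₁y₂) = 0.520 ft. ΔE/E₁ = 0.520/7.29 = 0.0714.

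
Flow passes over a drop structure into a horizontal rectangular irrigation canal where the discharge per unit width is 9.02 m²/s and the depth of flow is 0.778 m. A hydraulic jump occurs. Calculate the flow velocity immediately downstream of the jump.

V₁ = q/y₁ = 9.02/0.778 = 11.6 m/s. Fr₁ = V₁/√(g·y₁) = 11.6/√(9.81×0.778) = 4.20.
By Bélanger, y₂/y₁ = ½[√(1 + 8Fr₁²) − 1] = ½[√141.9 − 1] = 5.46.
y₂ = 5.46 × 0.778 = 4.24 m.
V₂ = q/y₂ = 9.02/4.24 = 2.12 m/s.

V₂ = 2.12 m/s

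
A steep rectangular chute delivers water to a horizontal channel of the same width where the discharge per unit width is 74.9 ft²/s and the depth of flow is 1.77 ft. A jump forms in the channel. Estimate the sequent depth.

V₁ = q/y₁ = 74.9/1.77 = 42.3 ft/s. Fr₁ = V₁/√(g·y₁) = 42.3/√(32.2×1.77) = 5.61.
Sequent-depth ratio: y₂/y₁ = ½[√(1 + 8Fr₁²) − 1] = ½[√252.3 − 1] = 7.44.
y₂ = 7.44 × 1.77 = 13.2 ft.

y₂ = 13.2 ft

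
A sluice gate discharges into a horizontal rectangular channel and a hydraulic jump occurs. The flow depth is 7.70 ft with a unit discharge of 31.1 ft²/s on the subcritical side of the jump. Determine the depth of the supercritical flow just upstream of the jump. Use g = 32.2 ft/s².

V₂ = q/y₂ = 31.1/7.70 = 4.04 ft/s; Fr₂ = V₂/√(g·y₂) = 0.257.
Since the conjugate-depth ratio holds either way, y₁/y₂ = ½[√(1 + 8Fr₂²) − 1] = ½[√1.526 − 1] = 0.118.
y₁ = 0.118 × 7.70 = 0.907 ft.

y₁ = 0.907 ft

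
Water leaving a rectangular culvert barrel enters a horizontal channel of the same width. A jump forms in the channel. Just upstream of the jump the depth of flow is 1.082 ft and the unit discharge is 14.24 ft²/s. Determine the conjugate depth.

y₂ = 2.913 ft

V₁ = q/y₁ = 14.24/1.082 = 13.16 ft/s. Fr₁ = V₁/√(g·y₁) = 13.16/√(32.2×1.082) = 2.230.
Sequent-depth ratio: y₂/y₁ = ½[√(1 + 8Fr₁²) − 1] = ½[√40.772 − 1] = 2.693.
y₂ = 2.693 × 1.082 = 2.913 ft.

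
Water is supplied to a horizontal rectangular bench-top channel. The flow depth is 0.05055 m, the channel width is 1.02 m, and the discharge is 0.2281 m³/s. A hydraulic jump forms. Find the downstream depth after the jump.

y₂ = 0.4245 m

q = Q/b = 0.2281/1.02 = 0.2236 m²/s; V₁ = q/y₁ = 4.424 m/s. Fr₁ = V₁/√(g·y₁) = 6.282.
From the momentum equation for a rectangular channel, y₂/y₁ = ½[√(1 + 8Fr₁²) − 1] = ½[√316.72 − 1] = 8.398.
y₂ = 8.398 × 0.05055 = 0.4245 m.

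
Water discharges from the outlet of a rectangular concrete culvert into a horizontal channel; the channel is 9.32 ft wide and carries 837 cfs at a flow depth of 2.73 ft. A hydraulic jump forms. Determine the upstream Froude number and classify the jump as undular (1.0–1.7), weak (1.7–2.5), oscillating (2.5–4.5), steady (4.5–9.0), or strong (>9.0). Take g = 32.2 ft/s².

q = Q/b = 837/9.32 = 89.8 ft²/s; V₁ = q/y₁ = 32.9 ft/s. Fr₁ = V₁/√(g·y₁) = 3.51.
Fr₁ = 3.51 lies in the oscillating range.

Fr₁ = 3.51; oscillating jump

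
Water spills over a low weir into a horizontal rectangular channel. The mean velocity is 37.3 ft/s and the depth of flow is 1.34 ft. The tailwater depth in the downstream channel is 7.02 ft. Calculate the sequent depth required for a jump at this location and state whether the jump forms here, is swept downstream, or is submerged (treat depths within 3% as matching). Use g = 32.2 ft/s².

Fr₁ = V₁/√(g·y₁) = 37.3/√(32.2×1.34) = 5.68.
Bélanger equation: y₂/y₁ = ½[√(1 + 8Fr₁²) − 1] = ½[√259.0 − 1] = 7.55.
y₂ = 7.55 × 1.34 = 10.1 ft.
Tailwater y_tw = 7.02 ft: y_tw < y₂, so the jump is swept downstream.

y₂ = 10.1 ft; the jump is swept downstream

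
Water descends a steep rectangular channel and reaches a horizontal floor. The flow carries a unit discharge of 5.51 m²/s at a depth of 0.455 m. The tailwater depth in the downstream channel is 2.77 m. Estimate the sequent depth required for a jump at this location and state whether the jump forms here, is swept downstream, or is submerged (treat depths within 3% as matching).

y₂ = 3.47 m; the jump is swept downstream

V₁ = q/y₁ = 5.51/0.455 = 12.1 m/s. Fr₁ = V₁/√(g·y₁) = 12.1/√(9.81×0.455) = 5.73.
From the momentum equation for a rectangular channel, y₂/y₁ = ½[√(1 + 8Fr₁²) − 1] = ½[√263.8 − 1] = 7.62.
y₂ = 7.62 × 0.455 = 3.47 m.
Tailwater y_tw = 2.77 m: y_tw < y₂, so the jump is swept downstream.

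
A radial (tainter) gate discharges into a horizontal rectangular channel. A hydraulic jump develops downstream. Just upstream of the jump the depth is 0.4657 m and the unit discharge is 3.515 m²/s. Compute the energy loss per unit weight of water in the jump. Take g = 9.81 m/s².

V₁ = q/y₁ = 3.515/0.4657 = 7.548 m/s. Fr₁ = V₁/√(g·y₁) = 7.548/√(9.81×0.4657) = 3.531.
Sequent-depth ratio: y₂/y₁ = ½[√(1 + 8Fr₁²) − 1] = ½[√100.76 − 1] = 4.519.
y₂ = 4.519 × 0.4657 = 2.104 m.
V₂ = q/y₂ = 3.515/2.104 = 1.670 m/s. E₁ = y₁ + V₁²/2g = 3.369 m; E₂ = y₂ + V₂²/2g = 2.247 m. ΔE = E₁ − E₂ = 1.123 m.

ΔE = 1.123 m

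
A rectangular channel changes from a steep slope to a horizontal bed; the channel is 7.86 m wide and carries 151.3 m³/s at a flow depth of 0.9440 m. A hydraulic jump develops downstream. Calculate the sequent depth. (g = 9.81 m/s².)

y₂ = 8.486 m

q = Q/b = 151.3/7.86 = 19.25 m²/s; V₁ = q/y₁ = 20.39 m/s. Fr₁ = V₁/√(g·y₁) = 6.701.
Bélanger equation: y₂/y₁ = ½[√(1 + 8Fr₁²) − 1] = ½[√360.20 − 1] = 8.989.
y₂ = 8.989 × 0.9440 = 8.486 m.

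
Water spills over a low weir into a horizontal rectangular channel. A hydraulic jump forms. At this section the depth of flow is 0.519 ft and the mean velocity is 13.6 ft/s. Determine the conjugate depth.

y₂ = 2.20 ft

Fr₁ = V₁/√(g·y₁) = 13.6/√(32.2×0.519) = 3.33.
From the momentum equation for a rectangular channel, y₂/y₁ = ½[√(1 + 8Fr₁²) − 1] = ½[√89.54 − 1] = 4.23.
y₂ = 4.23 × 0.519 = 2.20 ft.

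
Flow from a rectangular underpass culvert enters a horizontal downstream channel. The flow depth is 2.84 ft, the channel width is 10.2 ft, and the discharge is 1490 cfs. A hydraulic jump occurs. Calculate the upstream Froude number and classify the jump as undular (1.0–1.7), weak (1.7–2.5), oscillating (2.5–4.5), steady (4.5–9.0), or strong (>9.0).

Fr₁ = 5.38; steady jump

q = Q/b = 1490/10.2 = 146 ft²/s; V₁ = q/y₁ = 51.4 ft/s. Fr₁ = V₁/√(g·y₁) = 5.38.
Fr₁ = 5.38 lies in the steady range.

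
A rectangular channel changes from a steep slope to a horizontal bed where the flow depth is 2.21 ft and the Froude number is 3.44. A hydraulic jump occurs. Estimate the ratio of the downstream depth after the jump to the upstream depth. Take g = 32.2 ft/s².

y₂/y₁ = 4.39

Fr₁ = 3.44 (given).
From the momentum equation for a rectangular channel, y₂/y₁ = ½[√(1 + 8Fr₁²) − 1] = ½[√95.67 − 1] = 4.39.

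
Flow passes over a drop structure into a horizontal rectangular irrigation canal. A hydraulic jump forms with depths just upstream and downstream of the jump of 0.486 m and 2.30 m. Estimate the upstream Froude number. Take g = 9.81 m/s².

For a rectangular channel the momentum equation gives q² = ½·g·y₁·y₂·(y₁ + y₂) = ½×9.81×0.486×2.30×2.79 = 15.3.
q = √15.3 = 3.91 m²/s.
V₁ = q/y₁ = 8.04 m/s; Fr₁ = V₁/√(g·y₁) = 3.68.

Fr₁ = 3.68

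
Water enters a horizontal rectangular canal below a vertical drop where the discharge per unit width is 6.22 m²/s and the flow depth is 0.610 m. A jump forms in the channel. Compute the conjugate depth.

V₁ = q/y₁ = 6.22/0.610 = 10.2 m/s. Fr₁ = V₁/√(g·y₁) = 10.2/√(9.81×0.610) = 4.17.
Sequent-depth ratio: y₂/y₁ = ½[√(1 + 8Fr₁²) − 1] = ½[√140.0 − 1] = 5.42.
y₂ = 5.42 × 0.610 = 3.30 m.

y₂ = 3.30 m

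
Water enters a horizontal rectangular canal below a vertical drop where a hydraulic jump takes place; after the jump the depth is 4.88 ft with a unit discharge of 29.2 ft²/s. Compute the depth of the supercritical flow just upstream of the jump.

y₁ = 1.66 ft

V₂ = q/y₂ = 29.2/4.88 = 5.98 ft/s; Fr₂ = V₂/√(g·y₂) = 0.477.
The Bélanger relation is symmetric: y₁/y₂ = ½[√(1 + 8Fr₂²) − 1] = ½[√2.823 − 1] = 0.340.
y₁ = 0.340 × 4.88 = 1.66 ft.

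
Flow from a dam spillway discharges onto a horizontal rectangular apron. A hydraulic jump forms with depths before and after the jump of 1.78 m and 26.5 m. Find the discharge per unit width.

For a rectangular channel the momentum equation gives q² = ½·g·y₁·y₂·(y₁ + y₂) = ½×9.81×1.78×26.5×28.3 = 6543.
q = √6543 = 80.9 m²/s.

q = 80.9 m²/s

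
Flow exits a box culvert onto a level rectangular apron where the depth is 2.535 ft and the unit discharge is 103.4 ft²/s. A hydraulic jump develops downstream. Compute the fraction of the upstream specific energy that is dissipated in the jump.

V₁ = q/y₁ = 103.4/2.535 = 40.79 ft/s. Fr₁ = V₁/√(g·y₁) = 40.79/√(32.2×2.535) = 4.515.
Sequent-depth ratio: y₂/y₁ = ½[√(1 + 8Fr₁²) − 1] = ½[√164.06 − 1] = 5.904.
y₂ = 5.904 × 2.535 = 14.97 ft.
E₁ = y₁ + V₁²/2g = 28.37 ft. ΔE = (y₂ − y₁)³/(4y₁y₂) = 12.66 ft. ΔE/E₁ = 12.66/28.37 = 0.446.

ΔE/E₁ = 0.446 (44.6%)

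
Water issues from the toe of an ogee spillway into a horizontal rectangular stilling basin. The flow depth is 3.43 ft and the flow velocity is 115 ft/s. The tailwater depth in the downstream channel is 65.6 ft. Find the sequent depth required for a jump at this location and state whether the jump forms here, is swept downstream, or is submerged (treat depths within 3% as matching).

y₂ = 51.4 ft; the jump is submerged

Fr₁ = V₁/√(g·y₁) = 115/√(32.2×3.43) = 10.9.
Bélanger equation: y₂/y₁ = ½[√(1 + 8Fr₁²) − 1] = ½[√958.9 − 1] = 15.0.
y₂ = 15.0 × 3.43 = 51.4 ft.
Tailwater y_tw = 65.6 ft: y_tw > y₂, so the jump is submerged.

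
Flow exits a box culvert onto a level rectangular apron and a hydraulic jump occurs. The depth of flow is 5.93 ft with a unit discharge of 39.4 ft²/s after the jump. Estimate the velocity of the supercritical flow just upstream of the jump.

V₂ = q/y₂ = 39.4/5.93 = 6.64 ft/s; Fr₂ = V₂/√(g·y₂) = 0.481.
Since the conjugate-depth ratio holds either way, y₁/y₂ = ½[√(1 + 8Fr₂²) − 1] = ½[√2.850 − 1] = 0.344.
y₁ = 0.344 × 5.93 = 2.04 ft.
V₁ = q/y₁ = 39.4/2.04 = 19.3 ft/s.

V₁ = 19.3 ft/s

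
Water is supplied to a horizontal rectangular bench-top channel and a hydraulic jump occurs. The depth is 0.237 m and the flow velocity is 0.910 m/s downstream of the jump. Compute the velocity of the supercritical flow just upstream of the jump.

V₁ = 1.89 m/s

Fr₂ = V₂/√(g·y₂) = 0.910/√(9.81×0.237) = 0.597.
Since the conjugate-depth ratio holds either way, y₁/y₂ = ½[√(1 + 8Fr₂²) − 1] = ½[√3.849 − 1] = 0.481.
y₁ = 0.481 × 0.237 = 0.114 m.
V₁ = q/y₁ = 0.216/0.114 = 1.89 m/s.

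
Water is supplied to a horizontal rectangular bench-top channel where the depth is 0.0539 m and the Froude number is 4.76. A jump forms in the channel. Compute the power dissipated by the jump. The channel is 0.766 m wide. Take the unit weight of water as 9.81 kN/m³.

Fr₁ = 4.76 (given).
Bélanger equation: y₂/y₁ = ½[√(1 + 8Fr₁²) − 1] = ½[√182.3 − 1] = 6.25.
y₂ = 6.25 × 0.0539 = 0.337 m.
Head loss: ΔE = (y₂ − y₁)³/(4y₁y₂) = (0.337 − 0.0539)³/(4×0.0539×0.337) = 0.0227/0.0726 = 0.312 m.
V₁ = Fr₁·√(g·y₁) = 4.76×√(9.81×0.0539) = 3.46 m/s; q = V₁·y₁ = 0.187 m²/s. Q = q·b = 0.187 × 0.766 = 0.143 m³/s. P = γ·Q·ΔE = 9.81 × 0.143 × 0.312 = 0.437 kW.

P = 0.437 kW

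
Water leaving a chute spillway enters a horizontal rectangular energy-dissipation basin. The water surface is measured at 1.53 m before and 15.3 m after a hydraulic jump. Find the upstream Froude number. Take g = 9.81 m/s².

Fr₁ = 7.42

For a rectangular channel the momentum equation gives q² = ½·g·y₁·y₂·(y₁ + y₂) = ½×9.81×1.53×15.3×16.8 = 1932.
q = √1932 = 44.0 m²/s.
V₁ = q/y₁ = 28.7 m/s; Fr₁ = V₁/√(g·y₁) = 7.42.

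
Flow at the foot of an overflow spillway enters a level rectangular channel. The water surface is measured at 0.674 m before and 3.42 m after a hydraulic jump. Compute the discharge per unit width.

For a rectangular channel the momentum equation gives q² = ½·g·y₁·y₂·(y₁ + y₂) = ½×9.81×0.674×3.42×4.09 = 46.3.
q = √46.3 = 6.80 m²/s.

q = 6.80 m²/s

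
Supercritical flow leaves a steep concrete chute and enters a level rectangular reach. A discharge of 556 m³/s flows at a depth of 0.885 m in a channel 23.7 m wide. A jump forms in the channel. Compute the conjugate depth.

q = Q/b = 556/23.7 = 23.5 m²/s; V₁ = q/y₁ = 26.5 m/s. Fr₁ = V₁/√(g·y₁) = 9.00.
Bélanger equation: y₂/y₁ = ½[√(1 + 8Fr₁²) − 1] = ½[√648.5 − 1] = 12.2.
y₂ = 12.2 × 0.885 = 10.8 m.

y₂ = 10.8 m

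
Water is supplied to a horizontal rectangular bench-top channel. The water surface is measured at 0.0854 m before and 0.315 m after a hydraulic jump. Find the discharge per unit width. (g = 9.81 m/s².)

For a rectangular channel the momentum equation gives q² = ½·g·y₁·y₂·(y₁ + y₂) = ½×9.81×0.0854×0.315×0.400 = 0.0528.
q = √0.0528 = 0.230 m²/s.

q = 0.230 m²/s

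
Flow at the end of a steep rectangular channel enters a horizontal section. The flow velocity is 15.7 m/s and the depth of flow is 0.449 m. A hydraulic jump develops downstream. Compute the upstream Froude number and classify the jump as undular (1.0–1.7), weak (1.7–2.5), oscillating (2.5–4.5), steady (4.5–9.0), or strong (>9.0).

Fr₁ = V₁/√(g·y₁) = 15.7/√(9.81×0.449) = 7.48.
Fr₁ = 7.48 lies in the steady range.

Fr₁ = 7.48; steady jump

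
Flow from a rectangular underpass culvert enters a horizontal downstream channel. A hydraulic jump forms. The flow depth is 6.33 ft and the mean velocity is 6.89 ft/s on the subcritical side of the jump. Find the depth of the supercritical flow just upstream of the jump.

y₁ = 2.19 ft

Fr₂ = V₂/√(g·y₂) = 6.89/√(32.2×6.33) = 0.483.
Applying the sequent-depth relation in reverse, y₁/y₂ = ½[√(1 + 8Fr₂²) − 1] = ½[√2.863 − 1] = 0.346.
y₁ = 0.346 × 6.33 = 2.19 ft.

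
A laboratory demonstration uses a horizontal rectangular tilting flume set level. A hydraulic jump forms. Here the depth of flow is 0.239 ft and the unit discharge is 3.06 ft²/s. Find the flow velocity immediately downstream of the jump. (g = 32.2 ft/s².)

V₁ = q/y₁ = 3.06/0.239 = 12.8 ft/s. Fr₁ = V₁/√(g·y₁) = 12.8/√(32.2×0.239) = 4.62.
By Bélanger, y₂/y₁ = ½[√(1 + 8Fr₁²) − 1] = ½[√171.4 − 1] = 6.05.
y₂ = 6.05 × 0.239 = 1.45 ft.
V₂ = q/y₂ = 3.06/1.45 = 2.12 ft/s.

V₂ = 2.12 ft/s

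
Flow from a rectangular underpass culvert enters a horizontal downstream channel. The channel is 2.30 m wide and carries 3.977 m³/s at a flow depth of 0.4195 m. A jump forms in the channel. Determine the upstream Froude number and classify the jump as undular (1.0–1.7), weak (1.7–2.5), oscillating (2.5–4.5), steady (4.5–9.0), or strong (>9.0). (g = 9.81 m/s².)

q = Q/b = 3.977/2.30 = 1.729 m²/s; V₁ = q/y₁ = 4.122 m/s. Fr₁ = V₁/√(g·y₁) = 2.032.
Fr₁ = 2.032 lies in the weak range.

Fr₁ = 2.032; weak jump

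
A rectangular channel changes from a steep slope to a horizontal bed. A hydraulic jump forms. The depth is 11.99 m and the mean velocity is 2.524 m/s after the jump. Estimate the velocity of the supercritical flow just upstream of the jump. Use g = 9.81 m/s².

V₁ = 25.60 m/s

Fr₂ = V₂/√(g·y₂) = 2.524/√(9.81×11.99) = 0.2327.
Since the conjugate-depth ratio holds either way, y₁/y₂ = ½[√(1 + 8Fr₂²) − 1] = ½[√1.4333 − 1] = 0.09860.
y₁ = 0.09860 × 11.99 = 1.182 m.
V₁ = q/y₁ = 30.26/1.182 = 25.60 m/s.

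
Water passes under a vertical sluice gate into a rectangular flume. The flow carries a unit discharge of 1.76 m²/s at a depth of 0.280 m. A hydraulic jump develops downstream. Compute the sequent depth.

y₂ = 1.37 m

V₁ = q/y₁ = 1.76/0.280 = 6.29 m/s. Fr₁ = V₁/√(g·y₁) = 6.29/√(9.81×0.280) = 3.79.
Bélanger equation: y₂/y₁ = ½[√(1 + 8Fr₁²) − 1] = ½[√116.1 − 1] = 4.89.
y₂ = 4.89 × 0.280 = 1.37 m.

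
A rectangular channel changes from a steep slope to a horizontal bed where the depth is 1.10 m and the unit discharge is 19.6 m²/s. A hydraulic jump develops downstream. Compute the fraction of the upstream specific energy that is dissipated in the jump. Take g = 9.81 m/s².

V₁ = q/y₁ = 19.6/1.10 = 17.8 m/s. Fr₁ = V₁/√(g·y₁) = 17.8/√(9.81×1.10) = 5.42.
By Bélanger, y₂/y₁ = ½[√(1 + 8Fr₁²) − 1] = ½[√236.4 − 1] = 7.19.
y₂ = 7.19 × 1.10 = 7.91 m.
E₁ = y₁ + V₁²/2g = 17.3 m. ΔE = (y₂ − y₁)³/(4y₁y₂) = 9.06 m. ΔE/E₁ = 9.06/17.3 = 0.524.

ΔE/E₁ = 0.524 (52.4%)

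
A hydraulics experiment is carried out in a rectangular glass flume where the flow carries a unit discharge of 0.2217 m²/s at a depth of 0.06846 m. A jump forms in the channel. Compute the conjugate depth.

V₁ = q/y₁ = 0.2217/0.06846 = 3.238 m/s. Fr₁ = V₁/√(g·y₁) = 3.238/√(9.81×0.06846) = 3.952.
From the momentum equation for a rectangular channel, y₂/y₁ = ½[√(1 + 8Fr₁²) − 1] = ½[√125.92 − 1] = 5.111.
y₂ = 5.111 × 0.06846 = 0.3499 m.

y₂ = 0.3499 m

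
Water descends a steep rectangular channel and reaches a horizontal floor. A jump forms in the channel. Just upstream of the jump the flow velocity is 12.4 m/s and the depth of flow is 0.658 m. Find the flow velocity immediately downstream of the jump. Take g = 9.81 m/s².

V₂ = 1.93 m/s

Fr₁ = V₁/√(g·y₁) = 12.4/√(9.81×0.658) = 4.88.
Bélanger equation: y₂/y₁ = ½[√(1 + 8Fr₁²) − 1] = ½[√191.6 − 1] = 6.42.
y₂ = 6.42 × 0.658 = 4.22 m.
q = V₁·y₁ = 12.4 × 0.658 = 8.16 m²/s.
V₂ = q/y₂ = 8.16/4.22 = 1.93 m/s.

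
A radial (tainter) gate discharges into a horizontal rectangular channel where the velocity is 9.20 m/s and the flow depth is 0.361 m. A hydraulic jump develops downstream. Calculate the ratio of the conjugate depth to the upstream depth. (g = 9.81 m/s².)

y₂/y₁ = 6.43

Fr₁ = V₁/√(g·y₁) = 9.20/√(9.81×0.361) = 4.89.
From the momentum equation for a rectangular channel, y₂/y₁ = ½[√(1 + 8Fr₁²) − 1] = ½[√192.2 − 1] = 6.43.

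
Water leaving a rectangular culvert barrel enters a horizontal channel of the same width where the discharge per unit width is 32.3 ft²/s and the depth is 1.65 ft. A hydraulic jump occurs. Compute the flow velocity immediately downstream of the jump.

V₁ = q/y₁ = 32.3/1.65 = 19.6 ft/s. Fr₁ = V₁/√(g·y₁) = 19.6/√(32.2×1.65) = 2.69.
From the momentum equation for a rectangular channel, y₂/y₁ = ½[√(1 + 8Fr₁²) − 1] = ½[√58.70 − 1] = 3.33.
y₂ = 3.33 × 1.65 = 5.50 ft.
V₂ = q/y₂ = 32.3/5.50 = 5.88 ft/s.

V₂ = 5.88 ft/s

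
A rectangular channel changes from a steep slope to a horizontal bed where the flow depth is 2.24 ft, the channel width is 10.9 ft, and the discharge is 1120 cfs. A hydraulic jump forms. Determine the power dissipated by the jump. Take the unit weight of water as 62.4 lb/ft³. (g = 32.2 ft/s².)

P = 2319 hp

q = Q/b = 1120/10.9 = 103 ft²/s; V₁ = q/y₁ = 45.9 ft/s. Fr₁ = V₁/√(g·y₁) = 5.40.
Conjugate-depth relation: y₂/y₁ = ½[√(1 + 8Fr₁²) − 1] = ½[√234.4 − 1] = 7.15.
y₂ = 7.15 × 2.24 = 16.0 ft.
V₂ = q/y₂ = 103/16.0 = 6.41 ft/s. E₁ = y₁ + V₁²/2g = 34.9 ft; E₂ = y₂ + V₂²/2g = 16.7 ft. ΔE = E₁ − E₂ = 18.2 ft.
P = γ·Q·ΔE/550 = 62.4 × 1120 × 18.2 / 550 = 2319 hp.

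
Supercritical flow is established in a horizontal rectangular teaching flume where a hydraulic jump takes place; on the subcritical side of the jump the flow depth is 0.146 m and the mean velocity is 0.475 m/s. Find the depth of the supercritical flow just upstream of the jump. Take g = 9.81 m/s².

Fr₂ = V₂/√(g·y₂) = 0.475/√(9.81×0.146) = 0.397.
Since the conjugate-depth ratio holds either way, y₁/y₂ = ½[√(1 + 8Fr₂²) − 1] = ½[√2.260 − 1] = 0.252.
y₁ = 0.252 × 0.146 = 0.0367 m.

y₁ = 0.0367 m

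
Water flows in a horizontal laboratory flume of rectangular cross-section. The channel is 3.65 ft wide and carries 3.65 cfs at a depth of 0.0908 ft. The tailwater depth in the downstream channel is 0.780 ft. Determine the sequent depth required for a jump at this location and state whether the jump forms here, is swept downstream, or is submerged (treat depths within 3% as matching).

q = Q/b = 3.65/3.65 = 1.00 ft²/s; V₁ = q/y₁ = 11.0 ft/s. Fr₁ = V₁/√(g·y₁) = 6.44.
Conjugate-depth relation: y₂/y₁ = ½[√(1 + 8Fr₁²) − 1] = ½[√332.9 − 1] = 8.62.
y₂ = 8.62 × 0.0908 = 0.783 ft.
Tailwater y_tw = 0.780 ft: y_tw ≈ y₂, so the jump forms here.

y₂ = 0.783 ft; the jump forms here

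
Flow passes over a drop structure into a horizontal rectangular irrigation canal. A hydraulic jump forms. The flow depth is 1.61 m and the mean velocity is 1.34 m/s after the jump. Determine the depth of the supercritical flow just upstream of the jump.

y₁ = 0.307 m

Fr₂ = V₂/√(g·y₂) = 1.34/√(9.81×1.61) = 0.337.
From the momentum equation (using Fr₂), y₁/y₂ = ½[√(1 + 8Fr₂²) − 1] = ½[√1.910 − 1] = 0.191.
y₁ = 0.191 × 1.61 = 0.307 m.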